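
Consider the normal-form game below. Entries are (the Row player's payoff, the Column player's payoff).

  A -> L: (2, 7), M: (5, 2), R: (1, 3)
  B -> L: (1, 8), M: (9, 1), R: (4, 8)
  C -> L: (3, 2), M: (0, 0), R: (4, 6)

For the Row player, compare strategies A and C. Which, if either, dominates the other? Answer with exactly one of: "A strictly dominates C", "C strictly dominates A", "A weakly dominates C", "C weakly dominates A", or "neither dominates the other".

A's payoffs vs C's, by the Column player's action — L: 2<3, M: 5>0, R: 1<4.
A does better at M but worse at L, R; neither strategy dominates the other.

neither dominates the other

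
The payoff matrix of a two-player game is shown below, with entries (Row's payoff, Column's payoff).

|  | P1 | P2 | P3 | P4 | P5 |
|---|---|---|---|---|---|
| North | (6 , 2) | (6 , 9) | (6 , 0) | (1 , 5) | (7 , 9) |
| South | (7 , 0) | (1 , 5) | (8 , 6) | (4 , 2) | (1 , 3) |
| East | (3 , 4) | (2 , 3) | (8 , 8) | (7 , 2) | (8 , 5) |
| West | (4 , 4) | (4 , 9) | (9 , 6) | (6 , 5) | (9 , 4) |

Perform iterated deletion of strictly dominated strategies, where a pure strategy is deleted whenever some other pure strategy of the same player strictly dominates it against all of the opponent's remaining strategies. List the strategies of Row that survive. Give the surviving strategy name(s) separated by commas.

North, West

Column's strategy P4 is strictly dominated by P2 (North: 9>5, South: 5>2, East: 3>2, West: 9>5) and is removed.
For Row, West strictly dominates East on the remaining columns (P1: 4>3, P2: 4>2, P3: 9>8, P5: 9>8); eliminate East.
Column P1 is eliminated: P2 beats it against every remaining row (North: 9>2, South: 5>0, West: 9>4).
Row's strategy South is strictly dominated by West (P2: 4>1, P3: 9>8, P5: 9>1) and is removed.
Column's strategy P3 is strictly dominated by P2 (North: 9>0, West: 9>6) and is removed.
Among the remaining strategies, none is strictly dominated by another pure strategy of the same player, so the elimination stops.
Surviving strategies — Row: {North, West}; Column: {P2, P5}.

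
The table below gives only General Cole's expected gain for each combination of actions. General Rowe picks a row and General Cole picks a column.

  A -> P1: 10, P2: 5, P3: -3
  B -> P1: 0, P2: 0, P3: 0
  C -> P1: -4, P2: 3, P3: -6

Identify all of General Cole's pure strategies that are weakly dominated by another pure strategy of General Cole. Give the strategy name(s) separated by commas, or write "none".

P3

P1 is not dominated — it holds its own against P2 at A (10>5); P3 at A (10>-3).
P2: no other strategy beats it everywhere (P1 at C (3>-4); P3 at A (5>-3)).
P1 weakly dominates P3 — A: 10>-3, B: 0=0, C: -4>-6.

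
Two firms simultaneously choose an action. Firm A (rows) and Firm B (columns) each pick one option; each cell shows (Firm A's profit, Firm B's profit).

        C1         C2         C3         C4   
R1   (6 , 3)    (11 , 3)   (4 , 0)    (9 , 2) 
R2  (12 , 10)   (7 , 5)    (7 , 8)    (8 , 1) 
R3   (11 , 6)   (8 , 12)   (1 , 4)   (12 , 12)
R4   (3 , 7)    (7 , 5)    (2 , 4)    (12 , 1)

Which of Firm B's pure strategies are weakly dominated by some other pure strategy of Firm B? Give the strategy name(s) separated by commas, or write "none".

C3, C4

C1: no other strategy beats it everywhere (C2 at R2 (10>5); C3 at R1 (3>0); C4 at R1 (3>2)).
Nothing dominates C2: C1 at R3 (12>6); C3 at R1 (3>0); C4 at R1 (3>2).
C3 is weakly dominated by C1 (R1: 3>0, R2: 10>8, R3: 6>4, R4: 7>4).
C4: dominated, since C2 does at least as well everywhere (R1: 3>2, R2: 5>1, R3: 12=12, R4: 5>1).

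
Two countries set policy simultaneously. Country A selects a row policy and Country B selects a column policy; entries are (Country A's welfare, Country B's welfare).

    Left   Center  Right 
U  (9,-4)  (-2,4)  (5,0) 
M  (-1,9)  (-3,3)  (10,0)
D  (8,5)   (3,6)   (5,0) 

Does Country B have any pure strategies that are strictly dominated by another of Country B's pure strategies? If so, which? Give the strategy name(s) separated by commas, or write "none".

Right

Left: no other strategy beats it everywhere (Center at M (9>3); Right at M (9>0)).
Center is not dominated — it holds its own against Left at U (4>-4); Right at U (4>0).
Right is strictly dominated by Center (U: 4>0, M: 3>0, D: 6>0).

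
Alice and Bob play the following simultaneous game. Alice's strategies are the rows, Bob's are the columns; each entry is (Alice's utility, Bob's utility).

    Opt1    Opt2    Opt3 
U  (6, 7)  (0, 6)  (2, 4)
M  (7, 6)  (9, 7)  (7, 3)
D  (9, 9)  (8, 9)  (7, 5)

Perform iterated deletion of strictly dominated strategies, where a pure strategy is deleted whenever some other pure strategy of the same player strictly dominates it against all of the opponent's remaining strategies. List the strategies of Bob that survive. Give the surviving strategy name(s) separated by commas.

Opt1, Opt2

For Alice, M strictly dominates U on the remaining columns (Opt1: 7>6, Opt2: 9>0, Opt3: 7>2); eliminate U.
Bob's strategy Opt3 is strictly dominated by Opt1 (M: 6>3, D: 9>5) and is removed.
Among the remaining strategies, none is strictly dominated by another pure strategy of the same player, so the elimination stops.
Surviving strategies — Alice: {M, D}; Bob: {Opt1, Opt2}.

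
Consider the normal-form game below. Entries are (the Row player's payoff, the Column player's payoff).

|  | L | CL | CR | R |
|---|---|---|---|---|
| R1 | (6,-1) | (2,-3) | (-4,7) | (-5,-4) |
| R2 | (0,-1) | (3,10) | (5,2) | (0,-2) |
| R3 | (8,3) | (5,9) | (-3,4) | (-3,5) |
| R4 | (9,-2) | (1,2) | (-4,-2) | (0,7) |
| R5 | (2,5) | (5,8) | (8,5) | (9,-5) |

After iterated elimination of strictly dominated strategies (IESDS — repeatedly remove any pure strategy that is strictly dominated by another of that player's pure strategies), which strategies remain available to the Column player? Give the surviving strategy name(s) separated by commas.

The Row player's strategy R1 is strictly dominated by R3 (L: 8>6, CL: 5>2, CR: -3>-4, R: -3>-5) and is removed.
Row R2 is eliminated: R5 beats it against every remaining column (L: 2>0, CL: 5>3, CR: 8>5, R: 9>0).
The Column player's strategy L is strictly dominated by CL (R3: 9>3, R4: 2>-2, R5: 8>5) and is removed.
For the Row player, R5 strictly dominates R4 on the remaining columns (CL: 5>1, CR: 8>-4, R: 9>0); eliminate R4.
For the Column player, CL strictly dominates CR on the remaining rows (R3: 9>4, R5: 8>5); eliminate CR.
The Column player's strategy R is strictly dominated by CL (R3: 9>5, R5: 8>-5) and is removed.
Among the remaining strategies, none is strictly dominated by another pure strategy of the same player, so the elimination stops.
Surviving strategies — the Row player: {R3, R5}; the Column player: {CL}.

CL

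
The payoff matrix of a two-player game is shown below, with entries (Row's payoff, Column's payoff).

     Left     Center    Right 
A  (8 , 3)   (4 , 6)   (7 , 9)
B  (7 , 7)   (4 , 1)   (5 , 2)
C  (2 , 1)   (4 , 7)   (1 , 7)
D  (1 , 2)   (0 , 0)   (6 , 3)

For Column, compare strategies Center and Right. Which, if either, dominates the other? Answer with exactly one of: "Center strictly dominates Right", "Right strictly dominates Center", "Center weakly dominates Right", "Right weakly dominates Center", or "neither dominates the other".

Center's payoffs vs Right's, by Row's action — A: 6<9, B: 1<2, C: 7=7, D: 0<3.
Right is at least as good everywhere and strictly better somewhere (tied at C), so Right weakly dominates Center.

Right weakly dominates Center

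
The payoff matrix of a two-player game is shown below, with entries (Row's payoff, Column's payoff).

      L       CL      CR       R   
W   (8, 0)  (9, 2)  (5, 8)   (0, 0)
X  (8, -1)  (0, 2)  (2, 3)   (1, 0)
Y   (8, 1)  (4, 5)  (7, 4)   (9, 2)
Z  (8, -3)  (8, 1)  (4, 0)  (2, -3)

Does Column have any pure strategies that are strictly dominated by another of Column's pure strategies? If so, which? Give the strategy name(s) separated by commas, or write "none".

CL strictly dominates L — W: 2>0, X: 2>-1, Y: 5>1, Z: 1>-3.
Nothing dominates CL: L at W (2>0); CR at Y (5>4); R at W (2>0).
Nothing dominates CR: L at W (8>0); CL at W (8>2); R at W (8>0).
R: dominated, since CL does at least as well everywhere (W: 2>0, X: 2>0, Y: 5>2, Z: 1>-3).

L, R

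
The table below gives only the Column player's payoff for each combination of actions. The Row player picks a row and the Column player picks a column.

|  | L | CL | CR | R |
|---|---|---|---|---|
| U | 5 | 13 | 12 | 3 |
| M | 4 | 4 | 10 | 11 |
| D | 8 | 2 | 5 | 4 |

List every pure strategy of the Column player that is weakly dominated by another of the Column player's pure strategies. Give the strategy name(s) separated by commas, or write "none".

L is not dominated — it holds its own against CL at D (8>2); CR at D (8>5); R at U (5>3).
Nothing dominates CL: L at U (13>5); CR at U (13>12); R at U (13>3).
Nothing dominates CR: L at U (12>5); CL at M (10>4); R at U (12>3).
R: no other strategy beats it everywhere (L at M (11>4); CL at M (11>4); CR at M (11>10)).

none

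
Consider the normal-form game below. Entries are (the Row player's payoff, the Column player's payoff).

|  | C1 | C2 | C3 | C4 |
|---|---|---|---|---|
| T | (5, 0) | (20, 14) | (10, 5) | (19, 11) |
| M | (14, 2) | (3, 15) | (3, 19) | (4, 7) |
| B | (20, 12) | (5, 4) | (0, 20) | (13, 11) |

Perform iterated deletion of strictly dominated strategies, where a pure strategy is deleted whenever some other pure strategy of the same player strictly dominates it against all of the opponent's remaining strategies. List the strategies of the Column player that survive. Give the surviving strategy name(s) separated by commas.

The Column player's strategy C1 is strictly dominated by C3 (T: 5>0, M: 19>2, B: 20>12) and is removed.
The Row player's strategy M is strictly dominated by T (C2: 20>3, C3: 10>3, C4: 19>4) and is removed.
Row B is eliminated: T beats it against every remaining column (C2: 20>5, C3: 10>0, C4: 19>13).
For the Column player, C2 strictly dominates C3 on the remaining rows (T: 14>5); eliminate C3.
The Column player's strategy C4 is strictly dominated by C2 (T: 14>11) and is removed.
Among the remaining strategies, none is strictly dominated by another pure strategy of the same player, so the elimination stops.
Surviving strategies — the Row player: {T}; the Column player: {C2}.

C2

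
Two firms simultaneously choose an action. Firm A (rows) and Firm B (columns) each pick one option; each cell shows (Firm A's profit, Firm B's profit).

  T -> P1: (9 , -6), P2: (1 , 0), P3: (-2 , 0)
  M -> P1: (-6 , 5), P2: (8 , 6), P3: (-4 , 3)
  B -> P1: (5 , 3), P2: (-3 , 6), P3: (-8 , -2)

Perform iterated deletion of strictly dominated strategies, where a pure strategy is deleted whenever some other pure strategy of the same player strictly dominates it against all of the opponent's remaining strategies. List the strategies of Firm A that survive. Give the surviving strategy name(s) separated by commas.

Row B is eliminated: T beats it against every remaining column (P1: 9>5, P2: 1>-3, P3: -2>-8).
Column P1 is eliminated: P2 beats it against every remaining row (T: 0>-6, M: 6>5).
Among the remaining strategies, none is strictly dominated by another pure strategy of the same player, so the elimination stops.
Surviving strategies — Firm A: {T, M}; Firm B: {P2, P3}.

T, M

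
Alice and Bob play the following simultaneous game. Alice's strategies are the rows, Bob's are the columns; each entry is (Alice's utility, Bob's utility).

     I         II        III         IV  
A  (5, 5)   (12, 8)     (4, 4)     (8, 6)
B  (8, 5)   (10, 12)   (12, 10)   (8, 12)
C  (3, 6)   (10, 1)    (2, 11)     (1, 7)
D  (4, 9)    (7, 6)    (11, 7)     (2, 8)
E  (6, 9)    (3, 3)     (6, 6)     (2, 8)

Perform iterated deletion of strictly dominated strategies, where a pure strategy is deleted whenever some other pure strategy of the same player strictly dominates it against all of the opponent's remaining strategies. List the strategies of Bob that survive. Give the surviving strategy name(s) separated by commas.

II, IV

For Alice, A strictly dominates C on the remaining columns (I: 5>3, II: 12>10, III: 4>2, IV: 8>1); eliminate C.
For Alice, B strictly dominates D on the remaining columns (I: 8>4, II: 10>7, III: 12>11, IV: 8>2); eliminate D.
For Alice, B strictly dominates E on the remaining columns (I: 8>6, II: 10>3, III: 12>6, IV: 8>2); eliminate E.
Column I is eliminated: II beats it against every remaining row (A: 8>5, B: 12>5).
Bob's strategy III is strictly dominated by II (A: 8>4, B: 12>10) and is removed.
Among the remaining strategies, none is strictly dominated by another pure strategy of the same player, so the elimination stops.
Surviving strategies — Alice: {A, B}; Bob: {II, IV}.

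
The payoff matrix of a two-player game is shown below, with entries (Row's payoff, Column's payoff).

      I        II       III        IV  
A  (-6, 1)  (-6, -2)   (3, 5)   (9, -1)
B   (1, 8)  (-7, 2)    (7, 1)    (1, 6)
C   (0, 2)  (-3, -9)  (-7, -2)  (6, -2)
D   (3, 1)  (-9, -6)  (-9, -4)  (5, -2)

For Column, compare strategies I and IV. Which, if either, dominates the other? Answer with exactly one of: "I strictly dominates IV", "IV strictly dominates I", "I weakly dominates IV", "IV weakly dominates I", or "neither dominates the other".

I's payoffs vs IV's, by Row's action — A: 1>-1, B: 8>6, C: 2>-2, D: 1>-2.
I gives a strictly higher payoff against each choice by Row, so I strictly dominates IV.

I strictly dominates IV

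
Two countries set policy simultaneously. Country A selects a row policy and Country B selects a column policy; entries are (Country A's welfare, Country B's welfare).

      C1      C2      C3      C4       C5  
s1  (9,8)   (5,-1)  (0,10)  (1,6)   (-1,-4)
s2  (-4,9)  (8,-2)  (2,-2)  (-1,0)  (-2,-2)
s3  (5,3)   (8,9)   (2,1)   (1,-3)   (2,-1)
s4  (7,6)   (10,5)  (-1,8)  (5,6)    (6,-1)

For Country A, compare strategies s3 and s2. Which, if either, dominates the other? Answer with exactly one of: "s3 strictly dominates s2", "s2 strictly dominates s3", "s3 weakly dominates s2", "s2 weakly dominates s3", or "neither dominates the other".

Compare s3 to s2 across every action of Country B: C1: 5>-4, C2: 8=8, C3: 2=2, C4: 1>-1, C5: 2>-2.
s3 is at least as good everywhere and strictly better somewhere (tied only at C2, C3), so s3 weakly but not strictly dominates s2.

s3 weakly dominates s2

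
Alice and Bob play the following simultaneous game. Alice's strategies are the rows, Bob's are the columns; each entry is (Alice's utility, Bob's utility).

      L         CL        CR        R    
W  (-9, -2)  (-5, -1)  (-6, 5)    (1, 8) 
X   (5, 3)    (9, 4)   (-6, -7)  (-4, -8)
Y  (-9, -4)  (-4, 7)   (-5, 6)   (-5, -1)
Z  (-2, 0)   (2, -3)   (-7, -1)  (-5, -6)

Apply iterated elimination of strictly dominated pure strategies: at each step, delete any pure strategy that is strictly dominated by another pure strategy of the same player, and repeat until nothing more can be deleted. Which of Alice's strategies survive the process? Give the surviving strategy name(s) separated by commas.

Row Z is eliminated: X beats it against every remaining column (L: 5>-2, CL: 9>2, CR: -6>-7, R: -4>-5).
For Bob, CL strictly dominates L on the remaining rows (W: -1>-2, X: 4>3, Y: 7>-4); eliminate L.
Among the remaining strategies, none is strictly dominated by another pure strategy of the same player, so the elimination stops.
Surviving strategies — Alice: {W, X, Y}; Bob: {CL, CR, R}.

W, X, Y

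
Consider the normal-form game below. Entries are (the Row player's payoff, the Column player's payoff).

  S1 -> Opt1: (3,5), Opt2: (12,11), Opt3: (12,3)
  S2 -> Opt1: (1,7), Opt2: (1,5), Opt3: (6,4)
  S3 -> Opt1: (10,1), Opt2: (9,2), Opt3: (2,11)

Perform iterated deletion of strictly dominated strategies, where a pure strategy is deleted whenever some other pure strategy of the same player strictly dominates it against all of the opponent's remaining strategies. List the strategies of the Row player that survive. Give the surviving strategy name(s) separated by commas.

For the Row player, S1 strictly dominates S2 on the remaining columns (Opt1: 3>1, Opt2: 12>1, Opt3: 12>6); eliminate S2.
For the Column player, Opt2 strictly dominates Opt1 on the remaining rows (S1: 11>5, S3: 2>1); eliminate Opt1.
Row S3 is eliminated: S1 beats it against every remaining column (Opt2: 12>9, Opt3: 12>2).
The Column player's strategy Opt3 is strictly dominated by Opt2 (S1: 11>3) and is removed.
Among the remaining strategies, none is strictly dominated by another pure strategy of the same player, so the elimination stops.
Surviving strategies — the Row player: {S1}; the Column player: {Opt2}.

S1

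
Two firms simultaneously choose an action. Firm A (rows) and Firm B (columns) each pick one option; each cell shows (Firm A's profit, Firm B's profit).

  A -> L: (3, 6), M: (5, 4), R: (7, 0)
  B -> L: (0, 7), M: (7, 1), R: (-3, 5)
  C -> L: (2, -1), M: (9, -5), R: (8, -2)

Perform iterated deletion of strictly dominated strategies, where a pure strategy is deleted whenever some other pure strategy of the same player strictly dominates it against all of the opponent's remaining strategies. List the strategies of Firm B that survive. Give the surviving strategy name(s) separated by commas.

L

For Firm A, C strictly dominates B on the remaining columns (L: 2>0, M: 9>7, R: 8>-3); eliminate B.
For Firm B, L strictly dominates M on the remaining rows (A: 6>4, C: -1>-5); eliminate M.
Firm B's strategy R is strictly dominated by L (A: 6>0, C: -1>-2) and is removed.
Firm A's strategy C is strictly dominated by A (L: 3>2) and is removed.
Among the remaining strategies, none is strictly dominated by another pure strategy of the same player, so the elimination stops.
Surviving strategies — Firm A: {A}; Firm B: {L}.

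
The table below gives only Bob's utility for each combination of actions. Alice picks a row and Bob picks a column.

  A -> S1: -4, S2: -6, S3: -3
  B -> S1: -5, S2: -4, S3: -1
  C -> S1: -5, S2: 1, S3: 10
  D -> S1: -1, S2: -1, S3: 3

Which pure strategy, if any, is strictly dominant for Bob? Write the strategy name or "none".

S3 vs S1: A: -3>-4, B: -1>-5, C: 10>-5, D: 3>-1.
S3 vs S2: A: -3>-6, B: -1>-4, C: 10>1, D: 3>-1.
S3 strictly beats every other strategy against every opponent action, so it is strictly dominant.

S3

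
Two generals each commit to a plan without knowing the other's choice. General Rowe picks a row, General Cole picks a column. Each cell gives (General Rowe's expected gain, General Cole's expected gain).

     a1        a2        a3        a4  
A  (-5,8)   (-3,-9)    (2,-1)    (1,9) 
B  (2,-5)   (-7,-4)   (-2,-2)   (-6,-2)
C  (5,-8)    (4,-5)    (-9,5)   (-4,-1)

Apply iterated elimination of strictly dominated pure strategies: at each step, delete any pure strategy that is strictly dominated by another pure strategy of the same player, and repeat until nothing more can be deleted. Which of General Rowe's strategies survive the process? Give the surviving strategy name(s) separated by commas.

A

Column a1 is eliminated: a4 beats it against every remaining row (A: 9>8, B: -2>-5, C: -1>-8).
General Rowe's strategy B is strictly dominated by A (a2: -3>-7, a3: 2>-2, a4: 1>-6) and is removed.
Column a2 is eliminated: a3 beats it against every remaining row (A: -1>-9, C: 5>-5).
Row C is eliminated: A beats it against every remaining column (a3: 2>-9, a4: 1>-4).
General Cole's strategy a3 is strictly dominated by a4 (A: 9>-1) and is removed.
Among the remaining strategies, none is strictly dominated by another pure strategy of the same player, so the elimination stops.
Surviving strategies — General Rowe: {A}; General Cole: {a4}.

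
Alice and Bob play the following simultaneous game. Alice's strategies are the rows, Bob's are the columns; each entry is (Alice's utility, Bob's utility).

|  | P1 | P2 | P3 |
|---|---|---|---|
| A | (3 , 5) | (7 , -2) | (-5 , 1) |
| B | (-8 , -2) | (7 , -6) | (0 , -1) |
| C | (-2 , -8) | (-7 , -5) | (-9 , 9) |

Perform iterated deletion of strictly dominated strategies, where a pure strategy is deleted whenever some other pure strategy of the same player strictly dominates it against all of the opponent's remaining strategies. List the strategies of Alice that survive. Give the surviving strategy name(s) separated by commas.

A, B

Alice's strategy C is strictly dominated by A (P1: 3>-2, P2: 7>-7, P3: -5>-9) and is removed.
Column P2 is eliminated: P1 beats it against every remaining row (A: 5>-2, B: -2>-6).
Among the remaining strategies, none is strictly dominated by another pure strategy of the same player, so the elimination stops.
Surviving strategies — Alice: {A, B}; Bob: {P1, P3}.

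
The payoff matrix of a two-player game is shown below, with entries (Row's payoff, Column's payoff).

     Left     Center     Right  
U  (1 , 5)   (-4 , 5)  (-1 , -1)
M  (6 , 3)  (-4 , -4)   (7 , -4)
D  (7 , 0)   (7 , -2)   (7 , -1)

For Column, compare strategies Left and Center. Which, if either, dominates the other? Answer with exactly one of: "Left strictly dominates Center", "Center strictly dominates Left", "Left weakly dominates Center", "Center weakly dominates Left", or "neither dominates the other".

Left's payoffs vs Center's, by Row's action — U: 5=5, M: 3>-4, D: 0>-2.
Left is at least as good everywhere and strictly better somewhere (tied only at U), so Left weakly but not strictly dominates Center.

Left weakly dominates Center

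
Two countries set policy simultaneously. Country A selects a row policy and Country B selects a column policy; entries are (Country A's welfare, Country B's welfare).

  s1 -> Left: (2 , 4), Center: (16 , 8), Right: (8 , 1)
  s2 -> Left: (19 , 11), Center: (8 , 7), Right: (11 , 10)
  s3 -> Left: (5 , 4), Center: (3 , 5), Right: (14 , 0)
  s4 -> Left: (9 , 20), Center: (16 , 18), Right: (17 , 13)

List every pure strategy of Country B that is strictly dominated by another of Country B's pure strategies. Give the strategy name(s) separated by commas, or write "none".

Left is not dominated — it holds its own against Center at s2 (11>7); Right at s1 (4>1).
Nothing dominates Center: Left at s1 (8>4); Right at s1 (8>1).
Right: dominated, since Left does at least as well everywhere (s1: 4>1, s2: 11>10, s3: 4>0, s4: 20>13).

Right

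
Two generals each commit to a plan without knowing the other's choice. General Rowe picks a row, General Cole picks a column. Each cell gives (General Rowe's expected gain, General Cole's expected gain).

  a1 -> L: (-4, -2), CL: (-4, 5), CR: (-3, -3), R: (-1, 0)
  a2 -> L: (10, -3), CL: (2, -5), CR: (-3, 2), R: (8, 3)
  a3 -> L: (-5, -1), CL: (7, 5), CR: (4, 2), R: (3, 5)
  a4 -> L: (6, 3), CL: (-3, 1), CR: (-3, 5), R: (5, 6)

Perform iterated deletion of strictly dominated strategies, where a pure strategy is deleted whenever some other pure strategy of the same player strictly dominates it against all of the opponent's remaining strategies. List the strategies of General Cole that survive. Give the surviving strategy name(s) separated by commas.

General Cole's strategy L is strictly dominated by R (a1: 0>-2, a2: 3>-3, a3: 5>-1, a4: 6>3) and is removed.
Row a1 is eliminated: a3 beats it against every remaining column (CL: 7>-4, CR: 4>-3, R: 3>-1).
Column CR is eliminated: R beats it against every remaining row (a2: 3>2, a3: 5>2, a4: 6>5).
General Rowe's strategy a4 is strictly dominated by a2 (CL: 2>-3, R: 8>5) and is removed.
Among the remaining strategies, none is strictly dominated by another pure strategy of the same player, so the elimination stops.
Surviving strategies — General Rowe: {a2, a3}; General Cole: {CL, R}.

CL, R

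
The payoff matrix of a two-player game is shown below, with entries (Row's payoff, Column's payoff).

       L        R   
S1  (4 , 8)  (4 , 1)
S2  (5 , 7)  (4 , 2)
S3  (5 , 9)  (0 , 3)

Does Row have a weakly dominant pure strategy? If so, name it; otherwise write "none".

S2

S2 vs S1: L: 5>4, R: 4=4.
S2 vs S3: L: 5=5, R: 4>0.
S2 is at least as good as every other strategy against every opponent action, so it is weakly dominant.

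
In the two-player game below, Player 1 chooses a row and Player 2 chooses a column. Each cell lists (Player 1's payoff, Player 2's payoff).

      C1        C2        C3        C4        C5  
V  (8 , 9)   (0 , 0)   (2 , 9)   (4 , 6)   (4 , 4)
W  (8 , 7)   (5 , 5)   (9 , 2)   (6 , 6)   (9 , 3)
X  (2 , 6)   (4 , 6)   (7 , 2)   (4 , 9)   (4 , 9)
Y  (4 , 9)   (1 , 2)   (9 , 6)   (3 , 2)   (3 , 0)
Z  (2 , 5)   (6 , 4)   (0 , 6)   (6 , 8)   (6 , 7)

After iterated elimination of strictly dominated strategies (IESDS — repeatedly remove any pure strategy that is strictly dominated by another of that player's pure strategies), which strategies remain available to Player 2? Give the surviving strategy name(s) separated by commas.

Player 1's strategy X is strictly dominated by W (C1: 8>2, C2: 5>4, C3: 9>7, C4: 6>4, C5: 9>4) and is removed.
Column C2 is eliminated: C1 beats it against every remaining row (V: 9>0, W: 7>5, Y: 9>2, Z: 5>4).
Column C5 is eliminated: C4 beats it against every remaining row (V: 6>4, W: 6>3, Y: 2>0, Z: 8>7).
Among the remaining strategies, none is strictly dominated by another pure strategy of the same player, so the elimination stops.
Surviving strategies — Player 1: {V, W, Y, Z}; Player 2: {C1, C3, C4}.

C1, C3, C4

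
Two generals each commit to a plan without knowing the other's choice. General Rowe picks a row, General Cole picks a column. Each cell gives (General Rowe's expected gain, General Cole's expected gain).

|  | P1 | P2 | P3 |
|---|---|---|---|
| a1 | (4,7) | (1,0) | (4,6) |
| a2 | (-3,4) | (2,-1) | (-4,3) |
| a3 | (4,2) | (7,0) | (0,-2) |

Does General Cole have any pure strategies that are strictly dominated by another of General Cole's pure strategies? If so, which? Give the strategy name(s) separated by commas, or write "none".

Nothing dominates P1: P2 at a1 (7>0); P3 at a1 (7>6).
P2 is strictly dominated by P1 (a1: 7>0, a2: 4>-1, a3: 2>0).
P3: dominated, since P1 does at least as well everywhere (a1: 7>6, a2: 4>3, a3: 2>-2).

P2, P3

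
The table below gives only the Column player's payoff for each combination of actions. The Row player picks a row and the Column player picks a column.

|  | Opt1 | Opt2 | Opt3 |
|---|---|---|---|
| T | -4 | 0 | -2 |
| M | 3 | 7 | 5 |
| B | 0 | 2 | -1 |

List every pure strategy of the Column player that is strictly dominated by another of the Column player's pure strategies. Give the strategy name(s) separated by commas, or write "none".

Opt1, Opt3

Opt1 is strictly dominated by Opt2 (T: 0>-4, M: 7>3, B: 2>0).
Opt2: no other strategy beats it everywhere (Opt1 at T (0>-4); Opt3 at T (0>-2)).
Opt3: dominated, since Opt2 does at least as well everywhere (T: 0>-2, M: 7>5, B: 2>-1).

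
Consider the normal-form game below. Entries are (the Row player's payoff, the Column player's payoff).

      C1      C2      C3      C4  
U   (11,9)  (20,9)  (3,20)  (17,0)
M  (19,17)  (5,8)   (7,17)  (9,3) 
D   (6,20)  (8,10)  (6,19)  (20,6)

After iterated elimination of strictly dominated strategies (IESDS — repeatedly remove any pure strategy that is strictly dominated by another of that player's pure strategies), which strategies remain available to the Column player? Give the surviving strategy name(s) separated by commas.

C1, C3

For the Column player, C3 strictly dominates C2 on the remaining rows (U: 20>9, M: 17>8, D: 19>10); eliminate C2.
For the Column player, C1 strictly dominates C4 on the remaining rows (U: 9>0, M: 17>3, D: 20>6); eliminate C4.
Row U is eliminated: M beats it against every remaining column (C1: 19>11, C3: 7>3).
Row D is eliminated: M beats it against every remaining column (C1: 19>6, C3: 7>6).
Among the remaining strategies, none is strictly dominated by another pure strategy of the same player, so the elimination stops.
Surviving strategies — the Row player: {M}; the Column player: {C1, C3}.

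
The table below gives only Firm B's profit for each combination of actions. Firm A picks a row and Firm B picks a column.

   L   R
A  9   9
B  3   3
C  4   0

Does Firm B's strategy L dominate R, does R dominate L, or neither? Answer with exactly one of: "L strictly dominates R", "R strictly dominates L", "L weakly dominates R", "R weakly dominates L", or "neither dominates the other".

L weakly dominates R

L's payoffs vs R's, by Firm A's action — A: 9=9, B: 3=3, C: 4>0.
L is at least as good everywhere and strictly better somewhere (tied only at A, B), so L weakly but not strictly dominates R.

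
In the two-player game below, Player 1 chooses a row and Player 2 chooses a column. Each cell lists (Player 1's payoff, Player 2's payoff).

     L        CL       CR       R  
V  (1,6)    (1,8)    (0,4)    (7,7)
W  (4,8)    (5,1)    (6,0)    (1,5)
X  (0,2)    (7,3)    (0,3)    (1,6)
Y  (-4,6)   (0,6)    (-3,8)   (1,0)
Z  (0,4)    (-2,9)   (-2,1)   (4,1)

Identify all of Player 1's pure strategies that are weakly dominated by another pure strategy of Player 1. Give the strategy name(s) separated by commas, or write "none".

Nothing dominates V: W at R (7>1); X at L (1>0); Y at L (1>-4); Z at L (1>0).
W: no other strategy beats it everywhere (V at L (4>1); X at L (4>0); Y at L (4>-4); Z at L (4>0)).
X: no other strategy beats it everywhere (V at CL (7>1); W at CL (7>5); Y at L (0>-4); Z at CL (7>-2)).
Y is weakly dominated by V (L: 1>-4, CL: 1>0, CR: 0>-3, R: 7>1).
Z is weakly dominated by V (L: 1>0, CL: 1>-2, CR: 0>-2, R: 7>4).

Y, Z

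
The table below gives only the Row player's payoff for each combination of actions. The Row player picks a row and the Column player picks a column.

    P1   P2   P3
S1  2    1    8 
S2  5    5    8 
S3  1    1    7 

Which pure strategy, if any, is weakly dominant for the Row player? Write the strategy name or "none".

S2

S2 vs S1: P1: 5>2, P2: 5>1, P3: 8=8.
S2 vs S3: P1: 5>1, P2: 5>1, P3: 8>7.
S2 is at least as good as every other strategy against every opponent action, so it is weakly dominant.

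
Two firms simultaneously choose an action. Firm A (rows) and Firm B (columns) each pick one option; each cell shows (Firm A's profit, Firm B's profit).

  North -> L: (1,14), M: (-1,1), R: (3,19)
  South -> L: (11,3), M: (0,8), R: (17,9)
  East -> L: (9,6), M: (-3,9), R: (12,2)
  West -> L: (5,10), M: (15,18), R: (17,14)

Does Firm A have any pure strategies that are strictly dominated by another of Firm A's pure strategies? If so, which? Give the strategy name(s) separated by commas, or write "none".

North is strictly dominated by South (L: 11>1, M: 0>-1, R: 17>3).
South: no other strategy beats it everywhere (North at L (11>1); East at L (11>9); West at L (11>5)).
East: dominated, since South does at least as well everywhere (L: 11>9, M: 0>-3, R: 17>12).
West: no other strategy beats it everywhere (North at L (5>1); South at M (15>0); East at M (15>-3)).

North, East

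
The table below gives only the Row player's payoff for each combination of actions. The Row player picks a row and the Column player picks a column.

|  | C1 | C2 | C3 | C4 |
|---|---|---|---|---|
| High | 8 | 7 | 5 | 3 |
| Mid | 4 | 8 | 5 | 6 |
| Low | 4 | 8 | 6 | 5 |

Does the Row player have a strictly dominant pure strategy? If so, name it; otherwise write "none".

none

High fails to dominate Mid at C2 (7<8).
Mid fails to dominate High at C1 (4<8).
Low fails to dominate High at C1 (4<8).
No single strategy dominates all the others.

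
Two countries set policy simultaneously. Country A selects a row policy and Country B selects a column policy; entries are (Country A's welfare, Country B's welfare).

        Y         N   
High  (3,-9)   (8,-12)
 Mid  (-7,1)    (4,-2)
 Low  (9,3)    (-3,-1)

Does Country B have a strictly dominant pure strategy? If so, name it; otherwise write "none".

Y vs N: High: -9>-12, Mid: 1>-2, Low: 3>-1.
Y strictly beats every other strategy against every opponent action, so it is strictly dominant.

Y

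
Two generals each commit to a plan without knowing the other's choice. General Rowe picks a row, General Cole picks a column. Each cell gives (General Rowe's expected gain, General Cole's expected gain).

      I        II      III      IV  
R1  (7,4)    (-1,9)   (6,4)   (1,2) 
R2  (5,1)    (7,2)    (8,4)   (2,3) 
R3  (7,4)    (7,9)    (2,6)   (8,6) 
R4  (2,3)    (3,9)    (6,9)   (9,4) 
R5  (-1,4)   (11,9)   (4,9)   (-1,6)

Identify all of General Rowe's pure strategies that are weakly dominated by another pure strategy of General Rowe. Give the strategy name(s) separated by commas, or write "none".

none

R1 is not dominated — it holds its own against R2 at I (7>5); R3 at III (6>2); R4 at I (7>2); R5 at I (7>-1).
Nothing dominates R2: R1 at II (7>-1); R3 at III (8>2); R4 at I (5>2); R5 at I (5>-1).
R3 is not dominated — it holds its own against R1 at II (7>-1); R2 at I (7>5); R4 at I (7>2); R5 at I (7>-1).
R4: no other strategy beats it everywhere (R1 at II (3>-1); R2 at IV (9>2); R3 at III (6>2); R5 at I (2>-1)).
R5: no other strategy beats it everywhere (R1 at II (11>-1); R2 at II (11>7); R3 at II (11>7); R4 at II (11>3)).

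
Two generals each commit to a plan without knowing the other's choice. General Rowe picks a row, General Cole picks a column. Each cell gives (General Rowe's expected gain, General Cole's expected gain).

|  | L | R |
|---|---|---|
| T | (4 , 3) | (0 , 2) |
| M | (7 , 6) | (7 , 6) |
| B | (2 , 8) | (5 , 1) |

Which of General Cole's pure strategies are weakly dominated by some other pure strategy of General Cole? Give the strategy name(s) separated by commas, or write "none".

Nothing dominates L: R at T (3>2).
L weakly dominates R — T: 3>2, M: 6=6, B: 8>1.

R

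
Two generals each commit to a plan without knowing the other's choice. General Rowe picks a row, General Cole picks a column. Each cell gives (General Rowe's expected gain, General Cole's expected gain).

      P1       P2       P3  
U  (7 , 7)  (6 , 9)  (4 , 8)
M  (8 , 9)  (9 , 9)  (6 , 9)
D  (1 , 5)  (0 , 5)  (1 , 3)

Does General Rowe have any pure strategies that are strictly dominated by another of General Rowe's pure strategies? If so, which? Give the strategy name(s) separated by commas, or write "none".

U, D

U is strictly dominated by M (P1: 8>7, P2: 9>6, P3: 6>4).
M is not dominated — it holds its own against U at P1 (8>7); D at P1 (8>1).
D: dominated, since U does at least as well everywhere (P1: 7>1, P2: 6>0, P3: 4>1).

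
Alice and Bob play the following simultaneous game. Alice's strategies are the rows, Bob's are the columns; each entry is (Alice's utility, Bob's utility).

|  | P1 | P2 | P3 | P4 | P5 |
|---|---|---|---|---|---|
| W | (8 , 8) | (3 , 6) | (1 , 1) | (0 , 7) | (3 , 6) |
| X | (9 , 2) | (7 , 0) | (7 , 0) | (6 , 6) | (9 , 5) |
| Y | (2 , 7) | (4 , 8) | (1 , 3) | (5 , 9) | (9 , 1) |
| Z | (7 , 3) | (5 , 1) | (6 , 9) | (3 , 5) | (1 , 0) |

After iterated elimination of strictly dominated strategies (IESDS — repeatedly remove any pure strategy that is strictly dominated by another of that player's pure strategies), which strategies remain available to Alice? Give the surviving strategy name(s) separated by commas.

Alice's strategy W is strictly dominated by X (P1: 9>8, P2: 7>3, P3: 7>1, P4: 6>0, P5: 9>3) and is removed.
Row Z is eliminated: X beats it against every remaining column (P1: 9>7, P2: 7>5, P3: 7>6, P4: 6>3, P5: 9>1).
Column P1 is eliminated: P4 beats it against every remaining row (X: 6>2, Y: 9>7).
For Bob, P4 strictly dominates P2 on the remaining rows (X: 6>0, Y: 9>8); eliminate P2.
Bob's strategy P3 is strictly dominated by P4 (X: 6>0, Y: 9>3) and is removed.
For Bob, P4 strictly dominates P5 on the remaining rows (X: 6>5, Y: 9>1); eliminate P5.
For Alice, X strictly dominates Y on the remaining columns (P4: 6>5); eliminate Y.
Among the remaining strategies, none is strictly dominated by another pure strategy of the same player, so the elimination stops.
Surviving strategies — Alice: {X}; Bob: {P4}.

X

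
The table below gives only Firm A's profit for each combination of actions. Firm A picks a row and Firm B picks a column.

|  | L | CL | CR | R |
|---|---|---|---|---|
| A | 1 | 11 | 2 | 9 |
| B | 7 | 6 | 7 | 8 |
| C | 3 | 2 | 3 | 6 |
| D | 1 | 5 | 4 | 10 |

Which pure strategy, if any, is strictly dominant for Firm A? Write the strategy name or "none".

none

A fails to dominate B at L (1<7).
B fails to dominate A at CL (6<11).
C fails to dominate A at CL (2<11).
D fails to dominate A at L (1=1).
No single strategy dominates all the others.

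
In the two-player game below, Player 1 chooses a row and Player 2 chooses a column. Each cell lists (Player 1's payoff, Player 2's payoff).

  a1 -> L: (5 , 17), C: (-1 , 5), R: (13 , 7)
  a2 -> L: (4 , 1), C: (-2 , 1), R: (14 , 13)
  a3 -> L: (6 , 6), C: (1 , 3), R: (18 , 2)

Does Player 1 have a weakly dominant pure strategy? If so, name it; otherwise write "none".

a3

a3 vs a1: L: 6>5, C: 1>-1, R: 18>13.
a3 vs a2: L: 6>4, C: 1>-2, R: 18>14.
a3 is at least as good as every other strategy against every opponent action, so it is weakly dominant.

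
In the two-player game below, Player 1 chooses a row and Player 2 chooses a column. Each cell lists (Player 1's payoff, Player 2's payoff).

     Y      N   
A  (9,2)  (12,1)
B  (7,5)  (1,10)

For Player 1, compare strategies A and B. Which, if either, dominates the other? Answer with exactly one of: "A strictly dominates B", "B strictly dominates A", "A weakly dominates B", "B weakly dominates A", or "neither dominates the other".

Compare A to B across each choice by Player 2: Y: 9>7, N: 12>1.
A gives a strictly higher payoff against each choice by Player 2, so A strictly dominates B.

A strictly dominates B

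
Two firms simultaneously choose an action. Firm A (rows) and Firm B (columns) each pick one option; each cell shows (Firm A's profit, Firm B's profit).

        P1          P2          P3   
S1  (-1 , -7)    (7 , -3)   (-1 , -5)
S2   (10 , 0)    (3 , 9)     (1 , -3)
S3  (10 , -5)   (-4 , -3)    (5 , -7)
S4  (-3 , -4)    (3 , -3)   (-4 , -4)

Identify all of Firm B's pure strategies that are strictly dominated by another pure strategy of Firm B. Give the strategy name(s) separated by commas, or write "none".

P1, P3

P1: dominated, since P2 does at least as well everywhere (S1: -3>-7, S2: 9>0, S3: -3>-5, S4: -3>-4).
Nothing dominates P2: P1 at S1 (-3>-7); P3 at S1 (-3>-5).
P2 strictly dominates P3 — S1: -3>-5, S2: 9>-3, S3: -3>-7, S4: -3>-4.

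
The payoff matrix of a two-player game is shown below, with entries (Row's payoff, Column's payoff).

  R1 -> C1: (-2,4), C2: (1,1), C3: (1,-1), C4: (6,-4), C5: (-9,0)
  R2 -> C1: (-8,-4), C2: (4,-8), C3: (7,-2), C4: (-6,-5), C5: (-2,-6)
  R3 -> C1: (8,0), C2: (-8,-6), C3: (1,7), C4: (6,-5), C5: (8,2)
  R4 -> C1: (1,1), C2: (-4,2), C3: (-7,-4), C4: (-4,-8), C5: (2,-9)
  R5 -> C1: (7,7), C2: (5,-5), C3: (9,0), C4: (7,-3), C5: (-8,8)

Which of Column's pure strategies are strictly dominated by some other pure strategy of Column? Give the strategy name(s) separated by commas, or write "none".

C1: no other strategy beats it everywhere (C2 at R1 (4>1); C3 at R1 (4>-1); C4 at R1 (4>-4); C5 at R1 (4>0)).
Nothing dominates C2: C1 at R4 (2>1); C3 at R1 (1>-1); C4 at R1 (1>-4); C5 at R1 (1>0).
C3 is not dominated — it holds its own against C1 at R2 (-2>-4); C2 at R2 (-2>-8); C4 at R1 (-1>-4); C5 at R2 (-2>-6).
C4: dominated, since C1 does at least as well everywhere (R1: 4>-4, R2: -4>-5, R3: 0>-5, R4: 1>-8, R5: 7>-3).
C5 is not dominated — it holds its own against C1 at R3 (2>0); C2 at R2 (-6>-8); C3 at R1 (0>-1); C4 at R1 (0>-4).

C4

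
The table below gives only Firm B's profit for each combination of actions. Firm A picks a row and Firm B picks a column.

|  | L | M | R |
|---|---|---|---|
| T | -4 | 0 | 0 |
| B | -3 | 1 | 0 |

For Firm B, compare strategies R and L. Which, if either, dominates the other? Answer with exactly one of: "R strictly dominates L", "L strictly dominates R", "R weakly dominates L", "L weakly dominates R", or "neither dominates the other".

Compare R to L across each opponent action: T: 0>-4, B: 0>-3.
R gives a strictly higher payoff against each opponent action, so R strictly dominates L.

R strictly dominates L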